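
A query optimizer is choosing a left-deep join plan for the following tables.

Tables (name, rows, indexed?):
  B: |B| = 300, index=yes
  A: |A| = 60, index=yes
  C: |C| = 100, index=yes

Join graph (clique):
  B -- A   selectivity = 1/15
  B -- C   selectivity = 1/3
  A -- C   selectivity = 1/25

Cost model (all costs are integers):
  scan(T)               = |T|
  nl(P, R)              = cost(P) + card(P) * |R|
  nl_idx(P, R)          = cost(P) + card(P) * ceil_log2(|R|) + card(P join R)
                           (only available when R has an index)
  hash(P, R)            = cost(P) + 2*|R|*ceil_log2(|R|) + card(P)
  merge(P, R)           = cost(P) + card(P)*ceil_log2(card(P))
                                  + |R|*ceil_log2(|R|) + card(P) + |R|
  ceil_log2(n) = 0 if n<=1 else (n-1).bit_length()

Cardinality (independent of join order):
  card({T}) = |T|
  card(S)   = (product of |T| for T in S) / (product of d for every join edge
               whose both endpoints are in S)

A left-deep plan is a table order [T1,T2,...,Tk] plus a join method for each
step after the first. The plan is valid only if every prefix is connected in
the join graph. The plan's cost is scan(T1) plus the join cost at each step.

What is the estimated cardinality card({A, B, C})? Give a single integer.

1600

Tables in S: A(60), B(300), C(100)
Edges inside S: B-A(d=15), B-C(d=3), A-C(d=25)
numerator = 60 * 300 * 100 = 1800000
denominator = 15 * 3 * 25 = 1125
card(S) = 1800000 / 1125 = 1600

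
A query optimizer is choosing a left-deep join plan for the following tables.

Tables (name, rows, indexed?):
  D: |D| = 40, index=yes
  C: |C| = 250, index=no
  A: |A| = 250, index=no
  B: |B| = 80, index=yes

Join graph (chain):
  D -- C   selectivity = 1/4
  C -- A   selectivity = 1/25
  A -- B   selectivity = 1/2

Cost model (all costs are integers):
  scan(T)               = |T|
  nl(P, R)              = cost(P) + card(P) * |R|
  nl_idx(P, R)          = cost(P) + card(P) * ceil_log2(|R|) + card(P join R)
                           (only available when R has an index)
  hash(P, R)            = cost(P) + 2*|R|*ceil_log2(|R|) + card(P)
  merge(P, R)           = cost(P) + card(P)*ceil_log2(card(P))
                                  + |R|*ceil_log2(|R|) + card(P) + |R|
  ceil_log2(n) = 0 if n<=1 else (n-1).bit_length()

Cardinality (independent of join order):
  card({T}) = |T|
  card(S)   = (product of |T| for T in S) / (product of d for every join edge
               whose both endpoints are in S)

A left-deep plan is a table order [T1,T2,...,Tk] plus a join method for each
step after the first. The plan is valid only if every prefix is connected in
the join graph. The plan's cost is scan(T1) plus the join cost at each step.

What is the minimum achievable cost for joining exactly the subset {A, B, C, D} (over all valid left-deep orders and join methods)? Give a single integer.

33600

Selinger DP over subsets of {A,B,C,D}:
  {D}: scan cost=40, card=40
  {C}: scan cost=250, card=250
  {A}: scan cost=250, card=250
  {B}: scan cost=80, card=80
  {CD}: card=2500; try (D,hash)→980, (C,merge)→2570, (D,merge)→2780, (C,hash)→4080, (D,nl_idx)→4250, (C,nl)→10040 …(+1); best=980 via (D,hash)
  {AC}: card=2500; try (C,hash)→4500, (A,hash)→4500, (C,merge)→4750, (A,merge)→4750, (C,nl)→62750, (A,nl)→62750; best=4500 via (C,hash)
  {AB}: card=10000; try (B,hash)→1620, (A,merge)→2970, (B,merge)→3140, (A,hash)→4160, (B,nl_idx)→12000, (A,nl)→20080 …(+1); best=1620 via (B,hash)
  {ACD}: card=25000; try (D,hash)→7480, (A,hash)→7480, (A,merge)→35730, (D,merge)→37280, (D,nl_idx)→44500, (D,nl)→104500 …(+1); best=7480 via (D,hash)
  {ABC}: card=100000; try (B,hash)→8120, (C,hash)→15620, (B,merge)→37640, (B,nl_idx)→122000, (C,merge)→153870, (B,nl)→204500 …(+1); best=8120 via (B,hash)
  {ABCD}: card=1000000; try (B,hash)→33600, (D,hash)→108600, (B,merge)→408120, (B,nl_idx)→1182480, (D,nl_idx)→1608120, (D,merge)→1808400 …(+2); best=33600 via (B,hash)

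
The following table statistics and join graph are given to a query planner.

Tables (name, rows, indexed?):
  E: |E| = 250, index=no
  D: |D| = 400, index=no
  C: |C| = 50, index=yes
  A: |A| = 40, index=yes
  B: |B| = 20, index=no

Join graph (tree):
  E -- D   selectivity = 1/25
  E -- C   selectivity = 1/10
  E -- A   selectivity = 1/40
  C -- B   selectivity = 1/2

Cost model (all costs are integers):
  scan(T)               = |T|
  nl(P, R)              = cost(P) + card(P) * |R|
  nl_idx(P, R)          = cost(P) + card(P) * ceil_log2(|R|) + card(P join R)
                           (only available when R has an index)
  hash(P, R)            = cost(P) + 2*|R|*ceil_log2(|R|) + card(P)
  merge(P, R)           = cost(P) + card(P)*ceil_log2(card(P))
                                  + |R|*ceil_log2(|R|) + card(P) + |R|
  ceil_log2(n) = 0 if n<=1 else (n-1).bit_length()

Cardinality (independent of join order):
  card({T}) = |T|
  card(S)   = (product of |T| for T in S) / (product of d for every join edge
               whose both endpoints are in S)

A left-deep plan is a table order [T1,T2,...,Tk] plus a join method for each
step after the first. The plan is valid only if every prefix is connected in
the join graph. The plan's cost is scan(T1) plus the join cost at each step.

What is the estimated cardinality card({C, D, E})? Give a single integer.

Tables in S: C(50), D(400), E(250)
Edges inside S: E-D(d=25), E-C(d=10)
numerator = 50 * 400 * 250 = 5000000
denominator = 25 * 10 = 250
card(S) = 5000000 / 250 = 20000

20000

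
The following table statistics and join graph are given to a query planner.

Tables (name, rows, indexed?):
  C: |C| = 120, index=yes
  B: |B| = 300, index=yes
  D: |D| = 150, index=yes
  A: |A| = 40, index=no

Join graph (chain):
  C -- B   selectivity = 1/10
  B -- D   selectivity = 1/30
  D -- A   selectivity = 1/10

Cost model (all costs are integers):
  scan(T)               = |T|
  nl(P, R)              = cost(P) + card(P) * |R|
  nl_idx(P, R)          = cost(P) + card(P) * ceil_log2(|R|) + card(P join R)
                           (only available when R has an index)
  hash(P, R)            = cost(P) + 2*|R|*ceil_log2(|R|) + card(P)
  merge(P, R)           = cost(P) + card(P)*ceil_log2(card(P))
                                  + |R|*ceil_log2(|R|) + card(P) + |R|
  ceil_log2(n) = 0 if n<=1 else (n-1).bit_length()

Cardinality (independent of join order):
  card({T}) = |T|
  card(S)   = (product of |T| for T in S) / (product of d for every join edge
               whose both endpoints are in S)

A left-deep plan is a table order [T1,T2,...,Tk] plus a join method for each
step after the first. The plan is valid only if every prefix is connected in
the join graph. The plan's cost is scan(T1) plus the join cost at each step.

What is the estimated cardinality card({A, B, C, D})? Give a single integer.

Tables in S: A(40), B(300), C(120), D(150)
Edges inside S: C-B(d=10), B-D(d=30), D-A(d=10)
numerator = 40 * 300 * 120 * 150 = 216000000
denominator = 10 * 30 * 10 = 3000
card(S) = 216000000 / 3000 = 72000

72000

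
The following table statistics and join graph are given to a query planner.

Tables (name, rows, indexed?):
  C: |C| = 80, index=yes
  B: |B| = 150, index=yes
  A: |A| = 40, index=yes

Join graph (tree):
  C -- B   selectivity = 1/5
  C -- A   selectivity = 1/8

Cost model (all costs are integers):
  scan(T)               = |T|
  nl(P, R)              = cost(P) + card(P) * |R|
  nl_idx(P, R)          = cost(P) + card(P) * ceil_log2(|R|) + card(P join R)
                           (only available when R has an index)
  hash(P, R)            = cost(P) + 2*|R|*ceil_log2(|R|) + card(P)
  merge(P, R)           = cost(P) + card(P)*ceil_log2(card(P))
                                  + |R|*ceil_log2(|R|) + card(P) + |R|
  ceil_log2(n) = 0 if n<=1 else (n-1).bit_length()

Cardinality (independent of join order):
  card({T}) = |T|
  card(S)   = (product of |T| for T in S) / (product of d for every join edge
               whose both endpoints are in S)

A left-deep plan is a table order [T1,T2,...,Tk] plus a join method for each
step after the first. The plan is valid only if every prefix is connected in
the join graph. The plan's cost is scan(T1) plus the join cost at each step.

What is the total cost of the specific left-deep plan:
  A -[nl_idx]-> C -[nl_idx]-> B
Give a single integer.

15920

step 1: scan A: cost=40, card=40
step 2: join C via nl_idx
    card(P join C) = 40*80/(8) = 400
    cost = 40 + 40*7 + 400 = 720
step 3: join B via nl_idx
    card(P join B) = 400*150/(5) = 12000
    cost = 720 + 400*8 + 12000 = 15920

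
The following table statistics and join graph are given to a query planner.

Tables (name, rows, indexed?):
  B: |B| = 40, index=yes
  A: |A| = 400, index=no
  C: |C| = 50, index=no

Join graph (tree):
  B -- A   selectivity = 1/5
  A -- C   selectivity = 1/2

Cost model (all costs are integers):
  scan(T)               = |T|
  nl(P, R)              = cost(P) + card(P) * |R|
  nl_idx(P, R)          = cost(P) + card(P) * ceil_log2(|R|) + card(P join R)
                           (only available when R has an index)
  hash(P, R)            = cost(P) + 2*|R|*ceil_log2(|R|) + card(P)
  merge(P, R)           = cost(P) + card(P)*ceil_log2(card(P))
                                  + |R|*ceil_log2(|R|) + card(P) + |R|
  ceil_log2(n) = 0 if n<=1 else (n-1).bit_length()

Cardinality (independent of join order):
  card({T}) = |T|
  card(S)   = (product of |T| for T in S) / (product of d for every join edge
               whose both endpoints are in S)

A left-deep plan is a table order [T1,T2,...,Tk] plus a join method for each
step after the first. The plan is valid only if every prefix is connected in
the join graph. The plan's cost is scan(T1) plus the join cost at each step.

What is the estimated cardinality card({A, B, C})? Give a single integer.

80000

Tables in S: A(400), B(40), C(50)
Edges inside S: B-A(d=5), A-C(d=2)
numerator = 400 * 40 * 50 = 800000
denominator = 5 * 2 = 10
card(S) = 800000 / 10 = 80000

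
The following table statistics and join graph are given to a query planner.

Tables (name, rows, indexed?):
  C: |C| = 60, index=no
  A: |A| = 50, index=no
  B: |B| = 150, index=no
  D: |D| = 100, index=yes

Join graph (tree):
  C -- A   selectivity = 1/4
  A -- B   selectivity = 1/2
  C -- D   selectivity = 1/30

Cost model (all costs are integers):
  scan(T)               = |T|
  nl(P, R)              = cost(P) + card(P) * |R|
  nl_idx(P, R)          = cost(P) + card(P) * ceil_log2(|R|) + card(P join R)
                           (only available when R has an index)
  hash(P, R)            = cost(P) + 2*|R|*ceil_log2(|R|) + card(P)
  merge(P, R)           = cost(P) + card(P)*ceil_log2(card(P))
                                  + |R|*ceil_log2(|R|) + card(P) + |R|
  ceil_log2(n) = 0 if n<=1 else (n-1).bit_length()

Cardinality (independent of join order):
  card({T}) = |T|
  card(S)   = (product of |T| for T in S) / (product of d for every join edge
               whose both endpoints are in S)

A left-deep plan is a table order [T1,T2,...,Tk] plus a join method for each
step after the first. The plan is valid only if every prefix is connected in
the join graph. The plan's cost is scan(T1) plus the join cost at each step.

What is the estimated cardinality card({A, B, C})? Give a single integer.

Tables in S: A(50), B(150), C(60)
Edges inside S: C-A(d=4), A-B(d=2)
numerator = 50 * 150 * 60 = 450000
denominator = 4 * 2 = 8
card(S) = 450000 / 8 = 56250

56250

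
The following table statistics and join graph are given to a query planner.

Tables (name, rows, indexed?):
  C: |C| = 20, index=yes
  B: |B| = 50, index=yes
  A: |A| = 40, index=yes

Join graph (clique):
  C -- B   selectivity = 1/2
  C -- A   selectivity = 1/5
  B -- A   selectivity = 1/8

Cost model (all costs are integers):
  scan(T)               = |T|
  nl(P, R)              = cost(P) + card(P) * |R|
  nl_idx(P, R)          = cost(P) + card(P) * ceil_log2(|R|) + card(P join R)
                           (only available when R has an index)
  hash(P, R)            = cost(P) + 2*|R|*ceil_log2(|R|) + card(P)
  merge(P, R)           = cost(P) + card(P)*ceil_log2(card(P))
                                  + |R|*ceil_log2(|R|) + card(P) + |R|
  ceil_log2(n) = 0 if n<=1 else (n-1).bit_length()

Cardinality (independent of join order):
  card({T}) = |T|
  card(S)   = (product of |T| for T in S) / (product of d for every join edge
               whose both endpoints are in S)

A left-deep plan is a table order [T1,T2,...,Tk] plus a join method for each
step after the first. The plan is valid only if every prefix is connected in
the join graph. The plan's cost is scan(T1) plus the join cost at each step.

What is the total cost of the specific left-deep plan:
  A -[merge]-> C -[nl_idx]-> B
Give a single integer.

1900

step 1: scan A: cost=40, card=40
step 2: join C via merge
    card(P join C) = 40*20/(5) = 160
    cost = 40 + 40*6 + 20*5 + 40 + 20 = 440
step 3: join B via nl_idx
    card(P join B) = 160*50/(2*8) = 500
    cost = 440 + 160*6 + 500 = 1900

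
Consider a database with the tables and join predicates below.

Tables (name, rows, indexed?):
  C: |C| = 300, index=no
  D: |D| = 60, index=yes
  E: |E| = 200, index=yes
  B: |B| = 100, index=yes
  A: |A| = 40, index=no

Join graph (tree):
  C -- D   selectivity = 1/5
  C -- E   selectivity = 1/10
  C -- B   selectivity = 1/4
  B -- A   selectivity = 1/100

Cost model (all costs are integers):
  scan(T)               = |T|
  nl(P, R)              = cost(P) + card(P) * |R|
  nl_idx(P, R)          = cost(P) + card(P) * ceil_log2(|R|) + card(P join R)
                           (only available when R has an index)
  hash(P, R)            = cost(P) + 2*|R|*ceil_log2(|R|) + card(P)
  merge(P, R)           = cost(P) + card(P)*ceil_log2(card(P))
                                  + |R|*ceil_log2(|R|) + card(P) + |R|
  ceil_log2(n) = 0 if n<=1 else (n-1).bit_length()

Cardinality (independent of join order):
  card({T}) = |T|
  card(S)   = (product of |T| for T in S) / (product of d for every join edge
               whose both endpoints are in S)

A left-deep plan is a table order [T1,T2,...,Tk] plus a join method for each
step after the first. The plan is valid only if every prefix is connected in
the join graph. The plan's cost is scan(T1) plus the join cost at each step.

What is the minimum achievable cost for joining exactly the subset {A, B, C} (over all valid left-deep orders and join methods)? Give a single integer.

Selinger DP over subsets of {A,B,C}:
  {C}: scan cost=300, card=300
  {B}: scan cost=100, card=100
  {A}: scan cost=40, card=40
  {BC}: card=7500; try (B,hash)→2000, (C,merge)→3900, (B,merge)→4100, (C,hash)→5600, (B,nl_idx)→9900, (C,nl)→30100 …(+1); best=2000 via (B,hash)
  {AB}: card=40; try (B,nl_idx)→360, (A,hash)→680, (B,merge)→1120, (A,merge)→1180, (B,hash)→1480, (B,nl)→4040 …(+1); best=360 via (B,nl_idx)
  {ABC}: card=3000; try (C,merge)→3640, (C,hash)→5800, (A,hash)→9980, (C,nl)→12360, (A,merge)→107280, (A,nl)→302000; best=3640 via (C,merge)

3640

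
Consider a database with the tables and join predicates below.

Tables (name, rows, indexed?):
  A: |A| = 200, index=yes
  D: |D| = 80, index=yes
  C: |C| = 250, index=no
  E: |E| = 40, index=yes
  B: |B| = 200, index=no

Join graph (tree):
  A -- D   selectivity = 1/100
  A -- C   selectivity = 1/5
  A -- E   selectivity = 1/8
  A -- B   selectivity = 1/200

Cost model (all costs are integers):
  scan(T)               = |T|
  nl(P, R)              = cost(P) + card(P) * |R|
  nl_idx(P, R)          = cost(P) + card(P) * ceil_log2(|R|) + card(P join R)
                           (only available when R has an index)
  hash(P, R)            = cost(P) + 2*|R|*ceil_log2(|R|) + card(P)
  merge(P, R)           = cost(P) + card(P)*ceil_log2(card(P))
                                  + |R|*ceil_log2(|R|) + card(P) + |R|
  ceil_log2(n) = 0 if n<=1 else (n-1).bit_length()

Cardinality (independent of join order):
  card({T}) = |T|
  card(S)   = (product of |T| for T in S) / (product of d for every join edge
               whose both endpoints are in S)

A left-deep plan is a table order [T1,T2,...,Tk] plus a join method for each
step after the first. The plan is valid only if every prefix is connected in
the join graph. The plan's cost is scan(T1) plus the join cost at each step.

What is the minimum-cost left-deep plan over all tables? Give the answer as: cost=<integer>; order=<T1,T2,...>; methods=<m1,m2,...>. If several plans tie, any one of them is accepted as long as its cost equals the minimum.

Selinger DP (subsets sized 1..n):
  {A}: scan cost=200, card=200
  {D}: scan cost=80, card=80
  {C}: scan cost=250, card=250
  {E}: scan cost=40, card=40
  {B}: scan cost=200, card=200
  {AD}: card=160; try (A,nl_idx)→880, (D,hash)→1520, (D,nl_idx)→1760, (A,merge)→2520, (D,merge)→2640, (A,hash)→3360 …(+2); best=880 via (A,nl_idx)
  {AC}: card=10000; try (A,hash)→3700, (C,merge)→4250, (A,merge)→4300, (C,hash)→4400, (A,nl_idx)→12250, (C,nl)→50200 …(+1); best=3700 via (A,hash)
  {AE}: card=1000; try (E,hash)→880, (A,nl_idx)→1360, (A,merge)→2120, (E,merge)→2280, (E,nl_idx)→2400, (A,hash)→3280 …(+2); best=880 via (E,hash)
  {AB}: card=200; try (A,nl_idx)→2000, (B,hash)→3600, (A,hash)→3600, (B,merge)→3800, (A,merge)→3800, (B,nl)→40200 …(+1); best=2000 via (A,nl_idx)
  {ACD}: card=8000; try (C,merge)→4570, (C,hash)→5040, (D,hash)→14820, (C,nl)→40880, (D,nl_idx)→81700, (D,merge)→154340 …(+1); best=4570 via (C,merge)
  {ADE}: card=800; try (E,hash)→1520, (E,merge)→2600, (E,nl_idx)→2640, (D,hash)→3000, (E,nl)→7280, (D,nl_idx)→8680 …(+2); best=1520 via (E,hash)
  {ABD}: card=160; try (D,hash)→3320, (D,nl_idx)→3560, (B,merge)→4120, (B,hash)→4240, (D,merge)→4440, (D,nl)→18000 …(+1); best=3320 via (D,hash)
  {ACE}: card=50000; try (C,hash)→5880, (C,merge)→14130, (E,hash)→14180, (E,nl_idx)→113700, (E,merge)→153980, (C,nl)→250880 …(+1); best=5880 via (C,hash)
  {ABC}: card=10000; try (C,merge)→6050, (C,hash)→6200, (B,hash)→16900, (C,nl)→52000, (B,merge)→155500, (B,nl)→2003700; best=6050 via (C,merge)
  {ABE}: card=1000; try (E,hash)→2680, (E,merge)→4080, (E,nl_idx)→4200, (B,hash)→5080, (E,nl)→10000, (B,merge)→13680 …(+1); best=2680 via (E,hash)
  {ACDE}: card=40000; try (C,hash)→6320, (C,merge)→12570, (E,hash)→13050, (D,hash)→57000, (E,nl_idx)→92570, (E,merge)→116850 …(+5); best=6320 via (C,hash)
  {ABCD}: card=8000; try (C,merge)→7010, (C,hash)→7480, (B,hash)→15770, (D,hash)→17170, (C,nl)→43320, (D,nl_idx)→84050 …(+4); best=7010 via (C,merge)
  {ABDE}: card=800; try (E,hash)→3960, (D,hash)→4800, (E,merge)→5040, (E,nl_idx)→5080, (B,hash)→5520, (E,nl)→9720 …(+5); best=3960 via (E,hash)
  {ABCE}: card=50000; try (C,hash)→7680, (C,merge)→15930, (E,hash)→16530, (B,hash)→59080, (E,nl_idx)→116050, (E,merge)→156330 …(+4); best=7680 via (C,hash)
  {ABCDE}: card=40000; try (C,hash)→8760, (C,merge)→15010, (E,hash)→15490, (B,hash)→49520, (D,hash)→58800, (E,nl_idx)→95010 …(+8); best=8760 via (C,hash)

cost=8760; order=B,A,D,E,C; methods=nl_idx,hash,hash,hash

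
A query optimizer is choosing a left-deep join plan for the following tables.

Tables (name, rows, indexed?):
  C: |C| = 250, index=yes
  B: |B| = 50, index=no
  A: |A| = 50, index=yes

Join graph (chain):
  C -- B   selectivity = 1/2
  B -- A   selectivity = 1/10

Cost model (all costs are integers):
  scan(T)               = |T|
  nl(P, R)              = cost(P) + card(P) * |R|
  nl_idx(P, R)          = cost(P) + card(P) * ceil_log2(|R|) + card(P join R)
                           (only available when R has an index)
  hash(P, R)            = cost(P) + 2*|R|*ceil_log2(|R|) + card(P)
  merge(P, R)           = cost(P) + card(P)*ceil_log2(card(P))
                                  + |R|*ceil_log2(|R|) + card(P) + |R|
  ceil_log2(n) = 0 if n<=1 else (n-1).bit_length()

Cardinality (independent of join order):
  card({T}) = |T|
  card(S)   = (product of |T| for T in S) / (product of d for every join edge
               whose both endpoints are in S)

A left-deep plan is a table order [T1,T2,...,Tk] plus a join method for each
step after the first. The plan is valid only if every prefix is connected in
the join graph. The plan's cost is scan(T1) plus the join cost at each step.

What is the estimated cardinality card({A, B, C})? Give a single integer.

Tables in S: A(50), B(50), C(250)
Edges inside S: C-B(d=2), B-A(d=10)
numerator = 50 * 50 * 250 = 625000
denominator = 2 * 10 = 20
card(S) = 625000 / 20 = 31250

31250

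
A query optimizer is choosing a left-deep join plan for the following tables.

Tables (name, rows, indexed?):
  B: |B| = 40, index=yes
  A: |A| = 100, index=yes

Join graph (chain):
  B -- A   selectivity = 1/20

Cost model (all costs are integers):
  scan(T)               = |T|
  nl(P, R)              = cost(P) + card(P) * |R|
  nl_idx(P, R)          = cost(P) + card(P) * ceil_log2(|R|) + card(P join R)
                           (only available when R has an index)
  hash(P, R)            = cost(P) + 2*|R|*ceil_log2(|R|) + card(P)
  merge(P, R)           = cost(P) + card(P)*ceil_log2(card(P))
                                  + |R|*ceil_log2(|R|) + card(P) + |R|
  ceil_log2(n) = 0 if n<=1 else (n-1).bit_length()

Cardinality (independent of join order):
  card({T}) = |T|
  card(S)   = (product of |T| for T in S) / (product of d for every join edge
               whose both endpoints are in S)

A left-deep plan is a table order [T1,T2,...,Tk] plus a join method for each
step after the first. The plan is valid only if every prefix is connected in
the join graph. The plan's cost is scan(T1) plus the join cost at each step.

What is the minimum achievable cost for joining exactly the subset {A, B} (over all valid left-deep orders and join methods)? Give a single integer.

Selinger DP over subsets of {A,B}:
  {B}: scan cost=40, card=40
  {A}: scan cost=100, card=100
  {AB}: card=200; try (A,nl_idx)→520, (B,hash)→680, (B,nl_idx)→900, (A,merge)→1120, (B,merge)→1180, (A,hash)→1480 …(+2); best=520 via (A,nl_idx)

520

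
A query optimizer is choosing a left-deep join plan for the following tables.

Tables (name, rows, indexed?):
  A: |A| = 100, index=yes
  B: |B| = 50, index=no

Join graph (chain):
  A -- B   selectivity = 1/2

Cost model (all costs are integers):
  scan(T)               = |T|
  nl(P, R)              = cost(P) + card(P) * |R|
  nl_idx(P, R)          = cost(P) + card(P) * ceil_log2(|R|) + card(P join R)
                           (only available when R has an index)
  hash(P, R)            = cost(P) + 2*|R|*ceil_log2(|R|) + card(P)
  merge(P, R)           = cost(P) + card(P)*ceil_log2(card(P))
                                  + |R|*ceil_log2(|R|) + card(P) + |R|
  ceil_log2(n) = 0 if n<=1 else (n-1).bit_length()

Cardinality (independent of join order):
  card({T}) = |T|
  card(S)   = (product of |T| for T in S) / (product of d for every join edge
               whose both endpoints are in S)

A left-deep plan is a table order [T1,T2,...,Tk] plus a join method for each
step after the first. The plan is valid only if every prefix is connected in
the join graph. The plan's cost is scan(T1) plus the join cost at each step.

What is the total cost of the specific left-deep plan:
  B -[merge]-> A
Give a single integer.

step 1: scan B: cost=50, card=50
step 2: join A via merge
    card(P join A) = 50*100/(2) = 2500
    cost = 50 + 50*6 + 100*7 + 50 + 100 = 1200

1200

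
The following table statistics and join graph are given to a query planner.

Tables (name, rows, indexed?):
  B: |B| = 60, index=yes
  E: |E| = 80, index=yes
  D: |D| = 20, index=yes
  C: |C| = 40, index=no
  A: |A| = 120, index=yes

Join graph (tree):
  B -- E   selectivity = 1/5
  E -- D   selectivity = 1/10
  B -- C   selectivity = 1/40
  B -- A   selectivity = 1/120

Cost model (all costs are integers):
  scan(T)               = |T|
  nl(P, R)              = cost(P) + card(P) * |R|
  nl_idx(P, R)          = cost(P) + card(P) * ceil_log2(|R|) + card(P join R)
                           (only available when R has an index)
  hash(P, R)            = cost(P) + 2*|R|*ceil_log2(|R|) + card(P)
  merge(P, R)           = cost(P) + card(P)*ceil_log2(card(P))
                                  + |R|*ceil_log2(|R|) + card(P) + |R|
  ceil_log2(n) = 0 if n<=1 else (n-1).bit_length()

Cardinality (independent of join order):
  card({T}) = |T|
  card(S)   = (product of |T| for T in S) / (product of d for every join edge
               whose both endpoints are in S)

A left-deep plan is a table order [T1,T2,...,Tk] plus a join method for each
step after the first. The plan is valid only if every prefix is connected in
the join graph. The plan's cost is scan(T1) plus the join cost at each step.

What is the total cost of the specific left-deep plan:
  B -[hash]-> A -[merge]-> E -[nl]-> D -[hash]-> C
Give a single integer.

step 1: scan B: cost=60, card=60
step 2: join A via hash
    card(P join A) = 60*120/(120) = 60
    cost = 60 + 2*120*7 + 60 = 1800
step 3: join E via merge
    card(P join E) = 60*80/(5) = 960
    cost = 1800 + 60*6 + 80*7 + 60 + 80 = 2860
step 4: join D via nl
    card(P join D) = 960*20/(10) = 1920
    cost = 2860 + 960*20 = 22060
step 5: join C via hash
    card(P join C) = 1920*40/(40) = 1920
    cost = 22060 + 2*40*6 + 1920 = 24460

24460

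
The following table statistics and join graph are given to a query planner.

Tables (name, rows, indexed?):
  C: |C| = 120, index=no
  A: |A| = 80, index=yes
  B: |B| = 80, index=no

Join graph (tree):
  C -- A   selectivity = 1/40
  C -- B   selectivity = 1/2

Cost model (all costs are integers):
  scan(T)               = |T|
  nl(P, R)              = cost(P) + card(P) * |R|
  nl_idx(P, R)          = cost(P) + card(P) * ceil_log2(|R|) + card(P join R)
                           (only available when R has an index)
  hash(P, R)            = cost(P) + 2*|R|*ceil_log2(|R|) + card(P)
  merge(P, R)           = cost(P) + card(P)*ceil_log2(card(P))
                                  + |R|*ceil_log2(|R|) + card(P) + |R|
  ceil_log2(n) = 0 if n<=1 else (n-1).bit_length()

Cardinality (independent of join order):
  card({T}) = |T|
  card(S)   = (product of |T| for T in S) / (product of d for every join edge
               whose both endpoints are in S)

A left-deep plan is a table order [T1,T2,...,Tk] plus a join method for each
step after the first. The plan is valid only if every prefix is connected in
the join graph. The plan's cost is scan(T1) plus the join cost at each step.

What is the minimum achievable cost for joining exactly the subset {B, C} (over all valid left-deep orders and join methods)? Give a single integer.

1360

Selinger DP over subsets of {B,C}:
  {C}: scan cost=120, card=120
  {B}: scan cost=80, card=80
  {BC}: card=4800; try (B,hash)→1360, (C,merge)→1680, (B,merge)→1720, (C,hash)→1840, (C,nl)→9680, (B,nl)→9720; best=1360 via (B,hash)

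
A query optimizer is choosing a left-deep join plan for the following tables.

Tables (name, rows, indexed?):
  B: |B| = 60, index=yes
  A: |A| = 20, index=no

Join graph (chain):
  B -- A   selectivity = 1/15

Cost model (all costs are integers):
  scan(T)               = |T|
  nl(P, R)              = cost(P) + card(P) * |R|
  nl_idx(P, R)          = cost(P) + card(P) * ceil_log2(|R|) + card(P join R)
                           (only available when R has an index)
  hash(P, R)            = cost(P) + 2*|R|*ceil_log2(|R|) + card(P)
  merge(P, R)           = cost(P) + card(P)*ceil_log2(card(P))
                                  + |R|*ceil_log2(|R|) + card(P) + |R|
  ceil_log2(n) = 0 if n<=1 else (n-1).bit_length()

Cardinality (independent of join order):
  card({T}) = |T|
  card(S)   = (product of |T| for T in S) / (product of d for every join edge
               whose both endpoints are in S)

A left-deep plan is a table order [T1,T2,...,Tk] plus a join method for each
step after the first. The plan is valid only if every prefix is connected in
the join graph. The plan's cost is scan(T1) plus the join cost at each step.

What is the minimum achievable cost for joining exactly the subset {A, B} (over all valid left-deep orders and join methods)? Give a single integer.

Selinger DP over subsets of {A,B}:
  {B}: scan cost=60, card=60
  {A}: scan cost=20, card=20
  {AB}: card=80; try (B,nl_idx)→220, (A,hash)→320, (B,merge)→560, (A,merge)→600, (B,hash)→760, (B,nl)→1220 …(+1); best=220 via (B,nl_idx)

220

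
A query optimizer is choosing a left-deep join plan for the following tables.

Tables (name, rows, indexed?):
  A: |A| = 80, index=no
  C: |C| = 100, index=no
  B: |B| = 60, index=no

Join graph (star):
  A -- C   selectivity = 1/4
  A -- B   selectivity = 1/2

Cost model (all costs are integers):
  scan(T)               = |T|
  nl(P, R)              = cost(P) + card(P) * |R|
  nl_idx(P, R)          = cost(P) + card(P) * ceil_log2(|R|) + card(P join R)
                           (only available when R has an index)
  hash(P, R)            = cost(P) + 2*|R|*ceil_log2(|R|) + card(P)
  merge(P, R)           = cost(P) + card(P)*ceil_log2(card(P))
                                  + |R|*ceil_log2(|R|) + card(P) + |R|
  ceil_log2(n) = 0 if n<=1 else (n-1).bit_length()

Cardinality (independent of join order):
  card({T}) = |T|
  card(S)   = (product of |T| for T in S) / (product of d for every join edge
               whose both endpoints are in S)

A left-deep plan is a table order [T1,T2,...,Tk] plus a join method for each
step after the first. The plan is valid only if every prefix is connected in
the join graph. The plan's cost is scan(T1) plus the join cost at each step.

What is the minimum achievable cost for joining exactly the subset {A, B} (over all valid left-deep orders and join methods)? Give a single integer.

Selinger DP over subsets of {A,B}:
  {A}: scan cost=80, card=80
  {B}: scan cost=60, card=60
  {AB}: card=2400; try (B,hash)→880, (A,merge)→1120, (B,merge)→1140, (A,hash)→1240, (A,nl)→4860, (B,nl)→4880; best=880 via (B,hash)

880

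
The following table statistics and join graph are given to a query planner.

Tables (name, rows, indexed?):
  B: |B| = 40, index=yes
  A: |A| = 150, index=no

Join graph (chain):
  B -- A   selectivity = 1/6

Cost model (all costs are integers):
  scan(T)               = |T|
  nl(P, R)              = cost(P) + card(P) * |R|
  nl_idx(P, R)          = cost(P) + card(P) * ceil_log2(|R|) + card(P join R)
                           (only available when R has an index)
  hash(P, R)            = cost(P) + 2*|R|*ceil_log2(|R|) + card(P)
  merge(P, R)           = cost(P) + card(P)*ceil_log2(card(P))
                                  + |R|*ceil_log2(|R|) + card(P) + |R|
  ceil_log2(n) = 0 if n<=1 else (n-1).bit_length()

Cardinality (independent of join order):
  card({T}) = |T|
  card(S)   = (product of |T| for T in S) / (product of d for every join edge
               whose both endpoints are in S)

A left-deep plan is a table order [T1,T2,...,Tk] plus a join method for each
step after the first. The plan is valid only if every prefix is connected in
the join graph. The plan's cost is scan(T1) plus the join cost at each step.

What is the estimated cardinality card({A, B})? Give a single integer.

Tables in S: A(150), B(40)
Edges inside S: B-A(d=6)
numerator = 150 * 40 = 6000
denominator = 6 = 6
card(S) = 6000 / 6 = 1000

1000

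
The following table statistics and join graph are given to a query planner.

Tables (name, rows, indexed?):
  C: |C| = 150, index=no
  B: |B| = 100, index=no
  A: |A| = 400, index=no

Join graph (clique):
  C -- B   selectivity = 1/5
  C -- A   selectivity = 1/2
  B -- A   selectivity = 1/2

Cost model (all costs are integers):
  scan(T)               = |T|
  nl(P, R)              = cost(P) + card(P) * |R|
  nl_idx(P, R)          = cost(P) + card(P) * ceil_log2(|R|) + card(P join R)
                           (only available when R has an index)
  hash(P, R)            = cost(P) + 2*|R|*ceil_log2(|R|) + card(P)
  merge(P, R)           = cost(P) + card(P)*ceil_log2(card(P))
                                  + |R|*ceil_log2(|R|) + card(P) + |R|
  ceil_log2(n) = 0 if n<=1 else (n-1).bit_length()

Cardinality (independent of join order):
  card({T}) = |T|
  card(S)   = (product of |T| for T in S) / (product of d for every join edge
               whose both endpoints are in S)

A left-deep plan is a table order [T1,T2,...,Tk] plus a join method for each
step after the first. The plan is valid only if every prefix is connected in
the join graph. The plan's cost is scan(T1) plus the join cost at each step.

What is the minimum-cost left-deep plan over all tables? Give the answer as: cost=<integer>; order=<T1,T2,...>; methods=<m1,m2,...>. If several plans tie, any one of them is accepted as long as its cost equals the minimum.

cost=11900; order=C,B,A; methods=hash,hash

Selinger DP (subsets sized 1..n):
  {C}: scan cost=150, card=150
  {B}: scan cost=100, card=100
  {A}: scan cost=400, card=400
  {BC}: card=3000; try (B,hash)→1700, (C,merge)→2250, (B,merge)→2300, (C,hash)→2600, (C,nl)→15100, (B,nl)→15150; best=1700 via (B,hash)
  {AC}: card=30000; try (C,hash)→3200, (A,merge)→5500, (C,merge)→5750, (A,hash)→7500, (A,nl)→60150, (C,nl)→60400; best=3200 via (C,hash)
  {AB}: card=20000; try (B,hash)→2200, (A,merge)→4900, (B,merge)→5200, (A,hash)→7400, (A,nl)→40100, (B,nl)→40400; best=2200 via (B,hash)
  {ABC}: card=300000; try (A,hash)→11900, (C,hash)→24600, (B,hash)→34600, (A,merge)→44700, (C,merge)→323550, (B,merge)→484000 …(+3); best=11900 via (A,hash)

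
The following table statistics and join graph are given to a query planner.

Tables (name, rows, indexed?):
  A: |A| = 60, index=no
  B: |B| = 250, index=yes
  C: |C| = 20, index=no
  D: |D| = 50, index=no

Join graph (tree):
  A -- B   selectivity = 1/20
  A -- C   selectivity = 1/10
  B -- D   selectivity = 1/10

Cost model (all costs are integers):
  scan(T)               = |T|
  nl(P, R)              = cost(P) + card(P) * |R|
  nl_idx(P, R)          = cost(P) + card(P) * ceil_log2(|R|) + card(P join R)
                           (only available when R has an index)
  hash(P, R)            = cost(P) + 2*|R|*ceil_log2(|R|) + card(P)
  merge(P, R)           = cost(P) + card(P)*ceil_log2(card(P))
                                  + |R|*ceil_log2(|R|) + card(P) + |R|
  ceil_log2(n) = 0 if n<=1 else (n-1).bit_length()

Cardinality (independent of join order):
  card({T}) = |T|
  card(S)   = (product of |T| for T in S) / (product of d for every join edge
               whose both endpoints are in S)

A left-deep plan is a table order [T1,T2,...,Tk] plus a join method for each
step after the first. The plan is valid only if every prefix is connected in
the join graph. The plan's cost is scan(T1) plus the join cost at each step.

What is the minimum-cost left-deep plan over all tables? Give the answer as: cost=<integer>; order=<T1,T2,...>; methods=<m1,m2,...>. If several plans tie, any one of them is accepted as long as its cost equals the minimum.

cost=4270; order=B,A,C,D; methods=hash,hash,hash

Selinger DP (subsets sized 1..n):
  {A}: scan cost=60, card=60
  {B}: scan cost=250, card=250
  {C}: scan cost=20, card=20
  {D}: scan cost=50, card=50
  {AB}: card=750; try (A,hash)→1220, (B,nl_idx)→1290, (B,merge)→2730, (A,merge)→2920, (B,hash)→4120, (B,nl)→15060 …(+1); best=1220 via (A,hash)
  {AC}: card=120; try (C,hash)→320, (A,merge)→560, (C,merge)→600, (A,hash)→760, (A,nl)→1220, (C,nl)→1260; best=320 via (C,hash)
  {BD}: card=1250; try (D,hash)→1100, (B,nl_idx)→1700, (B,merge)→2650, (D,merge)→2850, (B,hash)→4100, (B,nl)→12550 …(+1); best=1100 via (D,hash)
  {ABC}: card=1500; try (C,hash)→2170, (B,nl_idx)→2780, (B,merge)→3530, (B,hash)→4440, (C,merge)→9590, (C,nl)→16220 …(+1); best=2170 via (C,hash)
  {ABD}: card=3750; try (D,hash)→2570, (A,hash)→3070, (D,merge)→9820, (A,merge)→16520, (D,nl)→38720, (A,nl)→76100; best=2570 via (D,hash)
  {ABCD}: card=7500; try (D,hash)→4270, (C,hash)→6520, (D,merge)→20520, (C,merge)→51440, (D,nl)→77170, (C,nl)→77570; best=4270 via (D,hash)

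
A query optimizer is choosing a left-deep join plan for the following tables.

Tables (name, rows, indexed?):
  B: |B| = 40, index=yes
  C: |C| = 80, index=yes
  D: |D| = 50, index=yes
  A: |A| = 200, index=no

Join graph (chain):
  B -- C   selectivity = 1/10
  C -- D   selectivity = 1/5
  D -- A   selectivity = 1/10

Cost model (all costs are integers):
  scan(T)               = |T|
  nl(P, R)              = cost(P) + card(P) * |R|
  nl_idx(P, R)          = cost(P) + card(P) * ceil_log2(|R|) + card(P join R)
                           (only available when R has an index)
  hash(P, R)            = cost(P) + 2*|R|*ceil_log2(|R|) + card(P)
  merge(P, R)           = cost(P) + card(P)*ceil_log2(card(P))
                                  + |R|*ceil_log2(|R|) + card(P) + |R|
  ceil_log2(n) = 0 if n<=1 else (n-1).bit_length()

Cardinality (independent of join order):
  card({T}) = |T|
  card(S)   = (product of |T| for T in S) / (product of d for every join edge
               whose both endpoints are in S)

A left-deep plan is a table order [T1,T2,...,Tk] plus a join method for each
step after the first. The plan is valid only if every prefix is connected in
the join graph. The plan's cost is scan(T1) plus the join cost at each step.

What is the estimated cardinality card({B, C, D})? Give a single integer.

Tables in S: B(40), C(80), D(50)
Edges inside S: B-C(d=10), C-D(d=5)
numerator = 40 * 80 * 50 = 160000
denominator = 10 * 5 = 50
card(S) = 160000 / 50 = 3200

3200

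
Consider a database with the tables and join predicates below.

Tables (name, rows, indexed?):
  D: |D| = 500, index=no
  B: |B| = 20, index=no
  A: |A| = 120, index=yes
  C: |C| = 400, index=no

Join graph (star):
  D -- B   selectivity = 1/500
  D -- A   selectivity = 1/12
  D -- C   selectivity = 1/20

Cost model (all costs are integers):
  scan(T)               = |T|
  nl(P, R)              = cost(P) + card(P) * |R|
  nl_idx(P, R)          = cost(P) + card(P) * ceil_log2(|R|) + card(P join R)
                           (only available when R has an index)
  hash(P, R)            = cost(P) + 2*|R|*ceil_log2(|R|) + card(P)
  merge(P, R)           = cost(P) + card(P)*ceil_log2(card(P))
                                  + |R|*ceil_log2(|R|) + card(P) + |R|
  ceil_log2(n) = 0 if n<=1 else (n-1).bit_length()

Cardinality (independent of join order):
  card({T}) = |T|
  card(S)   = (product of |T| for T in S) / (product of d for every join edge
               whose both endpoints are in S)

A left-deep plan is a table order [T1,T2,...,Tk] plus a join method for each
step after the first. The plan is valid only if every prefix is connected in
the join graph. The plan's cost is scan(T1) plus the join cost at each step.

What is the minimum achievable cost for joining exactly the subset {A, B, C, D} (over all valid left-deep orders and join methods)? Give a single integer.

Selinger DP over subsets of {A,B,C,D}:
  {D}: scan cost=500, card=500
  {B}: scan cost=20, card=20
  {A}: scan cost=120, card=120
  {C}: scan cost=400, card=400
  {BD}: card=20; try (B,hash)→1200, (D,merge)→5140, (B,merge)→5620, (D,hash)→9040, (D,nl)→10020, (B,nl)→10500; best=1200 via (B,hash)
  {AD}: card=5000; try (A,hash)→2680, (D,merge)→6080, (A,merge)→6460, (A,nl_idx)→9000, (D,hash)→9240, (D,nl)→60120 …(+1); best=2680 via (A,hash)
  {CD}: card=10000; try (C,hash)→8200, (D,merge)→9400, (C,merge)→9500, (D,hash)→9800, (D,nl)→200400, (C,nl)→200500; best=8200 via (C,hash)
  {ABD}: card=200; try (A,nl_idx)→1540, (A,merge)→2280, (A,hash)→2900, (A,nl)→3600, (B,hash)→7880, (B,merge)→72800 …(+1); best=1540 via (A,nl_idx)
  {BCD}: card=400; try (C,merge)→5320, (C,hash)→8420, (C,nl)→9200, (B,hash)→18400, (B,merge)→158320, (B,nl)→208200; best=5320 via (C,merge)
  {ACD}: card=100000; try (C,hash)→14880, (A,hash)→19880, (C,merge)→76680, (A,merge)→159160, (A,nl_idx)→178200, (A,nl)→1208200 …(+1); best=14880 via (C,hash)
  {ABCD}: card=4000; try (C,merge)→7340, (A,hash)→7400, (C,hash)→8940, (A,merge)→10280, (A,nl_idx)→12120, (A,nl)→53320 …(+4); best=7340 via (C,merge)

7340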